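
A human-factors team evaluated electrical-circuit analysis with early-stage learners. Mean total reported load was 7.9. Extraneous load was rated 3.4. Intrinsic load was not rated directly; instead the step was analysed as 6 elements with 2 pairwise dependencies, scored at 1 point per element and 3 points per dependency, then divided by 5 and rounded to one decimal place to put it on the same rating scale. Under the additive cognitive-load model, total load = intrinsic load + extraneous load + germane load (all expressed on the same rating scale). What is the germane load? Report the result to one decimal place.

Intrinsic (element-interactivity): (6 × 1 + 2 × 3) / 5 = 12 / 5 = 2.4000 → 2.4.
germane load = total − intrinsic − extraneous
             = 7.9 − 2.4 − 3.4 = 2.1.

2.1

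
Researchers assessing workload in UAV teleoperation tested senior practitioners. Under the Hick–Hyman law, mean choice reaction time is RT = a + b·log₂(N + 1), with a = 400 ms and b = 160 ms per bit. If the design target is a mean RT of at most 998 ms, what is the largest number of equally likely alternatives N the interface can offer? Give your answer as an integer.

12

Set 400 + 160·log₂(N + 1) ≤ 998.
log₂(N + 1) ≤ (998 − 400) / 160 = 3.7375.
N + 1 ≤ 2^3.7375 = 13.3383.
N ≤ 12.3383, so the largest integer N is 12.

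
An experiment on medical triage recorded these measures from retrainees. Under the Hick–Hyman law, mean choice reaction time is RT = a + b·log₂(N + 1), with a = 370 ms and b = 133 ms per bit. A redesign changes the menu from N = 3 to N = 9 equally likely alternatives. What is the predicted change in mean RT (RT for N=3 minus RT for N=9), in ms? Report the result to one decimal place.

-175.8

RT(3) = 370 + 133·log₂(4) = 370 + 133·2.0000 = 636.0000 ms.
RT(9) = 370 + 133·log₂(10) = 370 + 133·3.3219 = 811.8127 ms.
Difference = 636.0000 − 811.8127 = -175.8127 ≈ -175.8 ms.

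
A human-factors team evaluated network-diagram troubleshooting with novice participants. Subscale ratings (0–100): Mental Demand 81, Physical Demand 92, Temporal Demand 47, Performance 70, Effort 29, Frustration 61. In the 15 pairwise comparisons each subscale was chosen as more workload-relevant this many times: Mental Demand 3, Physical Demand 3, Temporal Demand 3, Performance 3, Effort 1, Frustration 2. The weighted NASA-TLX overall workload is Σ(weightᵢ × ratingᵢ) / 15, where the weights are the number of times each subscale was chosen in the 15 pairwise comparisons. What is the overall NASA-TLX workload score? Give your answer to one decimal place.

68.1

The tallies are the weights (they sum to 15).
Weighted sum = 3·81 + 3·92 + 3·47 + 3·70 + 1·29 + 2·61
            = 243 + 276 + 141 + 210 + 29 + 122 = 1021.
Overall workload = 1021 / 15 = 68.0667 ≈ 68.1.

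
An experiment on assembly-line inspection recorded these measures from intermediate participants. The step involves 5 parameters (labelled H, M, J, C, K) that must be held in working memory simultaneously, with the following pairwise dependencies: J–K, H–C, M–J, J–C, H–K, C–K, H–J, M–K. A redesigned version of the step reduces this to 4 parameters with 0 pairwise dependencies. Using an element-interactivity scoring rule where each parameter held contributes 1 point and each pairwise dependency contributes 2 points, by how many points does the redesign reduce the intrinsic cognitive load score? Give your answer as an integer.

17

Original: 5 × 1 + 8 × 2 = 5 + 16 = 21.
Redesigned: 4 × 1 + 0 × 2 = 4 + 0 = 4.
Reduction = 21 − 4 = 17.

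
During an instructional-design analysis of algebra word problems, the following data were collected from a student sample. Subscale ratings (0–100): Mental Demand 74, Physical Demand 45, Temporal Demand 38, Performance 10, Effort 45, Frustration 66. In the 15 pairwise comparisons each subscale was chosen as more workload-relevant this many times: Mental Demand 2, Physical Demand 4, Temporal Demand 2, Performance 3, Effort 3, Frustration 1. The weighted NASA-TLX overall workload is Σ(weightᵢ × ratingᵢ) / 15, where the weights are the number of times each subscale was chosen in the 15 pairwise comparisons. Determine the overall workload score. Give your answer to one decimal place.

42.3

The tallies are the weights (they sum to 15).
Weighted sum = 2·74 + 4·45 + 2·38 + 3·10 + 3·45 + 1·66
            = 148 + 180 + 76 + 30 + 135 + 66 = 635.
Overall workload = 635 / 15 = 42.3333 ≈ 42.3.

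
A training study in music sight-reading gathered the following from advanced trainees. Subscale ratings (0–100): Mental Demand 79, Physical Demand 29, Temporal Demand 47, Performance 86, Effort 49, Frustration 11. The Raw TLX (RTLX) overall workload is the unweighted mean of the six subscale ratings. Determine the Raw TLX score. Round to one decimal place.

Sum of ratings = 79 + 29 + 47 + 86 + 49 + 11 = 301.
RTLX = 301 / 6 = 50.1667 ≈ 50.2.

50.2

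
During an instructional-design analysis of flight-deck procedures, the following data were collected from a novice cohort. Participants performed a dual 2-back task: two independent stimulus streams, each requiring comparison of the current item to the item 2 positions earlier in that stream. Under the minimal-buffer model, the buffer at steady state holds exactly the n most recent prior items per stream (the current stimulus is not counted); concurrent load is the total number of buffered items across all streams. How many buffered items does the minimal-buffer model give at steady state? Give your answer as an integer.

Each stream's buffer holds its 2 most recent prior items.
Two independent streams: 2 × 2 = 4 buffered items at steady state.

4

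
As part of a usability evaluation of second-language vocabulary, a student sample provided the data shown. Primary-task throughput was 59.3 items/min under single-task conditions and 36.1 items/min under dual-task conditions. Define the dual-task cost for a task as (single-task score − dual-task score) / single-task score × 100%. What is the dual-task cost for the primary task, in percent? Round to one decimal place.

Cost = (59.3 − 36.1) / 59.3 × 100%
     = 23.2000 / 59.3 × 100% = 39.1231%.
≈ 39.1%.

39.1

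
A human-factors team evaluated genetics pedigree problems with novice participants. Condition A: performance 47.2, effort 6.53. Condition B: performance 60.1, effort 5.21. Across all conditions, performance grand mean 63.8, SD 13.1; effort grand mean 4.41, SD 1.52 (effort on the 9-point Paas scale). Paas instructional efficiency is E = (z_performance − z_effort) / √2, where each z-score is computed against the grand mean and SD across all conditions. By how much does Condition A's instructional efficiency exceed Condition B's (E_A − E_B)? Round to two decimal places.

-1.31

Condition A: z_P = (47.2 − 63.8)/13.1 = -1.2672; z_E = (6.53 − 4.41)/1.52 = 1.3947; E_A = (-1.2672 − 1.3947)/√2 = -1.8822.
Condition B: z_P = (60.1 − 63.8)/13.1 = -0.2824; z_E = (5.21 − 4.41)/1.52 = 0.5263; E_B = (-0.2824 − 0.5263)/√2 = -0.5718.
E_A − E_B = -1.8822 − (-0.5718) = -1.3104 ≈ -1.31.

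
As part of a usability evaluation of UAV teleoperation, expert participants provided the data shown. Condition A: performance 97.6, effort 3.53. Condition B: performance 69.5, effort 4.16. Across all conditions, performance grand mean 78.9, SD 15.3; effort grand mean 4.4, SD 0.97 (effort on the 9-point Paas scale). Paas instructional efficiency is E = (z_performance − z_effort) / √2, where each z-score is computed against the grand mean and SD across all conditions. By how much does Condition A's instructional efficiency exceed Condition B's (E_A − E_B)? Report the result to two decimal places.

Condition A: z_P = (97.6 − 78.9)/15.3 = 1.2222; z_E = (3.53 − 4.4)/0.97 = -0.8969; E_A = (1.2222 − (-0.8969))/√2 = 1.4984.
Condition B: z_P = (69.5 − 78.9)/15.3 = -0.6144; z_E = (4.16 − 4.4)/0.97 = -0.2474; E_B = (-0.6144 − (-0.2474))/√2 = -0.2595.
E_A − E_B = 1.4984 − (-0.2595) = 1.7579 ≈ 1.76.

1.76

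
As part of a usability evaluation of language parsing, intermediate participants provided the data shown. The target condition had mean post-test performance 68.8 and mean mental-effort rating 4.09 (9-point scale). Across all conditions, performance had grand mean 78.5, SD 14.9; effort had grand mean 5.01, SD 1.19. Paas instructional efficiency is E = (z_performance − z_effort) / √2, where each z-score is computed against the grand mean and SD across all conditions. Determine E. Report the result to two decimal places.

0.09

z_performance = (68.8 − 78.5) / 14.9 = -9.7000 / 14.9 = -0.6510.
z_effort = (4.09 − 5.01) / 1.19 = -0.9200 / 1.19 = -0.7731.
z_P − z_E = -0.6510 − (-0.7731) = 0.1221.
E = 0.1221 / √2 = 0.1221 / 1.41421 = 0.0863 ≈ 0.09.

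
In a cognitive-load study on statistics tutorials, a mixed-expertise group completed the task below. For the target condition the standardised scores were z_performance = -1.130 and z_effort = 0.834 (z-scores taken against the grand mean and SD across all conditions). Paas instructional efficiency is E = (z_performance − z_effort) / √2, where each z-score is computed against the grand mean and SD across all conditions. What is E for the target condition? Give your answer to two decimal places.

-1.39

z_P − z_E = -1.130 − 0.834 = -1.9640.
E = -1.9640 / √2 = -1.9640 / 1.41421 = -1.3888 ≈ -1.39.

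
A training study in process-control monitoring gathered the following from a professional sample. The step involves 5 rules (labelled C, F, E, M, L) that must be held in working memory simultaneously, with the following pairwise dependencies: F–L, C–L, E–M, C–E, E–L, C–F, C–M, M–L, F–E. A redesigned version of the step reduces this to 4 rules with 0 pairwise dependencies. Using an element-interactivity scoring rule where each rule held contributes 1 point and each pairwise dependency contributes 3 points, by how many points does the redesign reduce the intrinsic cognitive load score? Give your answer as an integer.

28

Original: 5 × 1 + 9 × 3 = 5 + 27 = 32.
Redesigned: 4 × 1 + 0 × 3 = 4 + 0 = 4.
Reduction = 32 − 4 = 28.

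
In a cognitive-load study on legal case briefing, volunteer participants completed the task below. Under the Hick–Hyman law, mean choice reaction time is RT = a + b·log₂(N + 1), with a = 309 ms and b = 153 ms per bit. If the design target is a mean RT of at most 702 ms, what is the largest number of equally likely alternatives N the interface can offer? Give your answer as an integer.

Set 309 + 153·log₂(N + 1) ≤ 702.
log₂(N + 1) ≤ (702 − 309) / 153 = 2.5686.
N + 1 ≤ 2^2.5686 = 5.9323.
N ≤ 4.9323, so the largest integer N is 4.

4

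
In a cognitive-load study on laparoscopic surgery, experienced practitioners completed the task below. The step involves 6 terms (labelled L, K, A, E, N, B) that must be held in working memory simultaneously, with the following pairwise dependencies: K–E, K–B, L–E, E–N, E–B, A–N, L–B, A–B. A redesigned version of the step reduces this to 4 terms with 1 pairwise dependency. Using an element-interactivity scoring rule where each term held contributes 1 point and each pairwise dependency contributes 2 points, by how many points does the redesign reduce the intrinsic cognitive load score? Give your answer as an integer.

16

Original: 6 × 1 + 8 × 2 = 6 + 16 = 22.
Redesigned: 4 × 1 + 1 × 2 = 4 + 2 = 6.
Reduction = 22 − 6 = 16.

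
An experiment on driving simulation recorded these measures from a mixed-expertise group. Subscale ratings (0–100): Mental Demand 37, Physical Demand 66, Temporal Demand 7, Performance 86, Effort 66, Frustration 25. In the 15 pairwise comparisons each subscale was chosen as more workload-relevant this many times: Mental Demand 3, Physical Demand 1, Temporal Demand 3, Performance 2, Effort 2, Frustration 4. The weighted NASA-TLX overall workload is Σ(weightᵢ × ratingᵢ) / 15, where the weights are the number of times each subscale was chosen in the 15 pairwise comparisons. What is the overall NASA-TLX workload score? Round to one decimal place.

40.1

The tallies are the weights (they sum to 15).
Weighted sum = 3·37 + 1·66 + 3·7 + 2·86 + 2·66 + 4·25
            = 111 + 66 + 21 + 172 + 132 + 100 = 602.
Overall workload = 602 / 15 = 40.1333 ≈ 40.1.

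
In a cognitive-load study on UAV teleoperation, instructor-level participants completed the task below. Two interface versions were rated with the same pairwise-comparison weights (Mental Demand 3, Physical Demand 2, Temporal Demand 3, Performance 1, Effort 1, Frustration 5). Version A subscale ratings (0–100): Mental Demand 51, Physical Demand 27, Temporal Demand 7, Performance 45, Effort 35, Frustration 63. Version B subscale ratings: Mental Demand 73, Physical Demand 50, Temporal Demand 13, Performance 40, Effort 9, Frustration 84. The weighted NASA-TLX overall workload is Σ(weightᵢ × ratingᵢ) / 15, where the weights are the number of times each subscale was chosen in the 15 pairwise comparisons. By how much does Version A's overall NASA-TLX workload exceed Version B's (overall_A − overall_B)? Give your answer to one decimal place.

Version A weighted sum = 3·51 + 2·27 + 3·7 + 1·45 + 1·35 + 5·63 = 153 + 54 + 21 + 45 + 35 + 315 = 623; overall_A = 623/15 = 41.5333.
Version B weighted sum = 3·73 + 2·50 + 3·13 + 1·40 + 1·9 + 5·84 = 219 + 100 + 39 + 40 + 9 + 420 = 827; overall_B = 827/15 = 55.1333.
Difference = 41.5333 − 55.1333 = -13.6000 ≈ -13.6.

-13.6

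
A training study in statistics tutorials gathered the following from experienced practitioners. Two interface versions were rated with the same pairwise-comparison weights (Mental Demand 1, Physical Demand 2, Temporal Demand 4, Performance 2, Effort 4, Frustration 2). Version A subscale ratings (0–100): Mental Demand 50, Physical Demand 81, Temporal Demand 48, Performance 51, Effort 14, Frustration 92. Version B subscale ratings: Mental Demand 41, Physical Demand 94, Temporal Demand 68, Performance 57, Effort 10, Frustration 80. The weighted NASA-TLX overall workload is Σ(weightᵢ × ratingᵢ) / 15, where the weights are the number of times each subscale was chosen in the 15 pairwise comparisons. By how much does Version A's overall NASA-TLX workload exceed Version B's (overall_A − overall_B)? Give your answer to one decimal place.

Version A weighted sum = 1·50 + 2·81 + 4·48 + 2·51 + 4·14 + 2·92 = 50 + 162 + 192 + 102 + 56 + 184 = 746; overall_A = 746/15 = 49.7333.
Version B weighted sum = 1·41 + 2·94 + 4·68 + 2·57 + 4·10 + 2·80 = 41 + 188 + 272 + 114 + 40 + 160 = 815; overall_B = 815/15 = 54.3333.
Difference = 49.7333 − 54.3333 = -4.6000 ≈ -4.6.

-4.6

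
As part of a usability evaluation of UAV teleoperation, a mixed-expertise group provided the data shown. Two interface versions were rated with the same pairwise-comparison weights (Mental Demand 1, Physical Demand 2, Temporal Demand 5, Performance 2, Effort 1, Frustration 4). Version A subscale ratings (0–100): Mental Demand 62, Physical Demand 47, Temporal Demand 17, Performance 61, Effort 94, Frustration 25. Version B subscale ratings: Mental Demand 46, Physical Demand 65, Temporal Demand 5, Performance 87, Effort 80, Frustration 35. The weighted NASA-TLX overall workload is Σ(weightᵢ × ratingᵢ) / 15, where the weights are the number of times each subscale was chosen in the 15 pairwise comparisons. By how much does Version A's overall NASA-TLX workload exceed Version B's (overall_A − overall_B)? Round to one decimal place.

-2.5

Version A weighted sum = 1·62 + 2·47 + 5·17 + 2·61 + 1·94 + 4·25 = 62 + 94 + 85 + 122 + 94 + 100 = 557; overall_A = 557/15 = 37.1333.
Version B weighted sum = 1·46 + 2·65 + 5·5 + 2·87 + 1·80 + 4·35 = 46 + 130 + 25 + 174 + 80 + 140 = 595; overall_B = 595/15 = 39.6667.
Difference = 37.1333 − 39.6667 = -2.5334 ≈ -2.5.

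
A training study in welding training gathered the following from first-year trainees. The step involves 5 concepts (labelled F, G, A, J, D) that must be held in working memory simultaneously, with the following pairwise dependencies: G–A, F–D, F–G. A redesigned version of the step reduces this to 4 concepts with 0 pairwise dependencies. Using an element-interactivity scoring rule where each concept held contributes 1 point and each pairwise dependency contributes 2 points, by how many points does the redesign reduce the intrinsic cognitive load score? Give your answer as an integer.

7

Original: 5 × 1 + 3 × 2 = 5 + 6 = 11.
Redesigned: 4 × 1 + 0 × 2 = 4 + 0 = 4.
Reduction = 11 − 4 = 7.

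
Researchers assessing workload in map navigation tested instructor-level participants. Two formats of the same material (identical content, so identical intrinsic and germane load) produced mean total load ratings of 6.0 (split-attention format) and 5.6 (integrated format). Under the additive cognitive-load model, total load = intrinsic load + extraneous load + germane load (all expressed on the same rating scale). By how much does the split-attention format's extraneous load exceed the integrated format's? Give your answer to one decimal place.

Intrinsic and germane load are equal across formats, so the difference in total load equals the difference in extraneous load.
Extraneous-load difference = 6.0 − 5.6 = 0.4.

0.4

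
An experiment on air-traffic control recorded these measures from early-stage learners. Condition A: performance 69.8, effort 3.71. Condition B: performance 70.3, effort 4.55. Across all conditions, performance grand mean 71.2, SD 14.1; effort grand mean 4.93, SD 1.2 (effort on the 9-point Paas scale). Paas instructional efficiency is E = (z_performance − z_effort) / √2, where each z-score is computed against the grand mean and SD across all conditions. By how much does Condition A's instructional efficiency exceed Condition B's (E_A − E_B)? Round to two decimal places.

0.47

Condition A: z_P = (69.8 − 71.2)/14.1 = -0.0993; z_E = (3.71 − 4.93)/1.2 = -1.0167; E_A = (-0.0993 − (-1.0167))/√2 = 0.6487.
Condition B: z_P = (70.3 − 71.2)/14.1 = -0.0638; z_E = (4.55 − 4.93)/1.2 = -0.3167; E_B = (-0.0638 − (-0.3167))/√2 = 0.1788.
E_A − E_B = 0.6487 − 0.1788 = 0.4699 ≈ 0.47.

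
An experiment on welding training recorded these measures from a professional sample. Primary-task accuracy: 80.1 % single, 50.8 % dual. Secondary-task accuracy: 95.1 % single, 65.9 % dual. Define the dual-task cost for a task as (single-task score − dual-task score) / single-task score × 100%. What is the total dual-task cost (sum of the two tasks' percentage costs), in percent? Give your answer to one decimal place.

67.3

Primary cost = (80.1 − 50.8) / 80.1 × 100% = 36.5793%.
Secondary cost = (95.1 − 65.9) / 95.1 × 100% = 30.7045%.
Total = 36.5793% + 30.7045% = 67.2838% ≈ 67.3%.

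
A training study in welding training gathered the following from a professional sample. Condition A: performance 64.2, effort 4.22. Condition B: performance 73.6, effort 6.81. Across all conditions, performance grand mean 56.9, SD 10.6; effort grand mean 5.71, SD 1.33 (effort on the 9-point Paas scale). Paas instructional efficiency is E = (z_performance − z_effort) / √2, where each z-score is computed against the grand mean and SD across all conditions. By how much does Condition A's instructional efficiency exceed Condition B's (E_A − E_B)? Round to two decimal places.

Condition A: z_P = (64.2 − 56.9)/10.6 = 0.6887; z_E = (4.22 − 5.71)/1.33 = -1.1203; E_A = (0.6887 − (-1.1203))/√2 = 1.2792.
Condition B: z_P = (73.6 − 56.9)/10.6 = 1.5755; z_E = (6.81 − 5.71)/1.33 = 0.8271; E_B = (1.5755 − 0.8271)/√2 = 0.5292.
E_A − E_B = 1.2792 − 0.5292 = 0.7500 ≈ 0.75.

0.75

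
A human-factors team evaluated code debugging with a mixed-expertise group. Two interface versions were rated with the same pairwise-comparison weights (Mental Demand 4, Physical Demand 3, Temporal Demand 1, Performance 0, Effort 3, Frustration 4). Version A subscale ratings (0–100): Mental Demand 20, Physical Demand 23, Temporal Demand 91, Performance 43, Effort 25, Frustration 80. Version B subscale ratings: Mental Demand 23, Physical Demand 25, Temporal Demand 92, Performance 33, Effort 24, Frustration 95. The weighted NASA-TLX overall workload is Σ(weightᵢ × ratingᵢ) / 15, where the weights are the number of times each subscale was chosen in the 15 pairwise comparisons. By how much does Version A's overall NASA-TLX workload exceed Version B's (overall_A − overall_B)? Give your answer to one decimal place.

-5.1

Version A weighted sum = 4·20 + 3·23 + 1·91 + 0·43 + 3·25 + 4·80 = 80 + 69 + 91 + 0 + 75 + 320 = 635; overall_A = 635/15 = 42.3333.
Version B weighted sum = 4·23 + 3·25 + 1·92 + 0·33 + 3·24 + 4·95 = 92 + 75 + 92 + 0 + 72 + 380 = 711; overall_B = 711/15 = 47.4000.
Difference = 42.3333 − 47.4000 = -5.0667 ≈ -5.1.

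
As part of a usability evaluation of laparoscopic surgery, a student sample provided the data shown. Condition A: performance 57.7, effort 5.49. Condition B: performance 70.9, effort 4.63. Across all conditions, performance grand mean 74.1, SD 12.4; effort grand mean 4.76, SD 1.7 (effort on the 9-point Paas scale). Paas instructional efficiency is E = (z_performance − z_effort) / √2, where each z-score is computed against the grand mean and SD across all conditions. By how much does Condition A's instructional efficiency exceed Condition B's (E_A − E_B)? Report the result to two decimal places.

Condition A: z_P = (57.7 − 74.1)/12.4 = -1.3226; z_E = (5.49 − 4.76)/1.7 = 0.4294; E_A = (-1.3226 − 0.4294)/√2 = -1.2389.
Condition B: z_P = (70.9 − 74.1)/12.4 = -0.2581; z_E = (4.63 − 4.76)/1.7 = -0.0765; E_B = (-0.2581 − (-0.0765))/√2 = -0.1284.
E_A − E_B = -1.2389 − (-0.1284) = -1.1105 ≈ -1.11.

-1.11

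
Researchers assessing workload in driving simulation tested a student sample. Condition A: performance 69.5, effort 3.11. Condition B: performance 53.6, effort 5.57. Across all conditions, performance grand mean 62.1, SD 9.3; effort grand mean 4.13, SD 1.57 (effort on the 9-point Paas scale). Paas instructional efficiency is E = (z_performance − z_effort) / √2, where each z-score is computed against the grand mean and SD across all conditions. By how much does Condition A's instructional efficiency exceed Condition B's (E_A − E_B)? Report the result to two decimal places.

Condition A: z_P = (69.5 − 62.1)/9.3 = 0.7957; z_E = (3.11 − 4.13)/1.57 = -0.6497; E_A = (0.7957 − (-0.6497))/√2 = 1.0221.
Condition B: z_P = (53.6 − 62.1)/9.3 = -0.9140; z_E = (5.57 − 4.13)/1.57 = 0.9172; E_B = (-0.9140 − 0.9172)/√2 = -1.2949.
E_A − E_B = 1.0221 − (-1.2949) = 2.3170 ≈ 2.32.

2.32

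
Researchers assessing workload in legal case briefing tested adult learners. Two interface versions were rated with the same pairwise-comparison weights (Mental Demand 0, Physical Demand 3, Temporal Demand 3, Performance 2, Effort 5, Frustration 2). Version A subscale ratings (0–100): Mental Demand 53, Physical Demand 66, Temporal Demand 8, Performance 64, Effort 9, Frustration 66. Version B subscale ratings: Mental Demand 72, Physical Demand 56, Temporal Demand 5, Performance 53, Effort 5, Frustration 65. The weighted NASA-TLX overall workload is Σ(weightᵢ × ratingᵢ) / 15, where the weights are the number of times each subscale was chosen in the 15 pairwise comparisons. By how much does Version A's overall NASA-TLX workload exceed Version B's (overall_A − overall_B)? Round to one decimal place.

Version A weighted sum = 0·53 + 3·66 + 3·8 + 2·64 + 5·9 + 2·66 = 0 + 198 + 24 + 128 + 45 + 132 = 527; overall_A = 527/15 = 35.1333.
Version B weighted sum = 0·72 + 3·56 + 3·5 + 2·53 + 5·5 + 2·65 = 0 + 168 + 15 + 106 + 25 + 130 = 444; overall_B = 444/15 = 29.6000.
Difference = 35.1333 − 29.6000 = 5.5333 ≈ 5.5.

5.5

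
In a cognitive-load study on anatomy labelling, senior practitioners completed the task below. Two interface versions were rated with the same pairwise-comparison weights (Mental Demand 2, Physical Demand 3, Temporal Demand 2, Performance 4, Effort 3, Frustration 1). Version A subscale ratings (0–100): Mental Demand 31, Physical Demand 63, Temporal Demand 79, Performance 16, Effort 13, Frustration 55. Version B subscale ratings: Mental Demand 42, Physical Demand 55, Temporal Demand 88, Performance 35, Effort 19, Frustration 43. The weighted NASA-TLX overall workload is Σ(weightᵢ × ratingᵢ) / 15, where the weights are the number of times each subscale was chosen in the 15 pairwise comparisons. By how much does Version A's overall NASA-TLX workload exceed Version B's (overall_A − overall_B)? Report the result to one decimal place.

Version A weighted sum = 2·31 + 3·63 + 2·79 + 4·16 + 3·13 + 1·55 = 62 + 189 + 158 + 64 + 39 + 55 = 567; overall_A = 567/15 = 37.8000.
Version B weighted sum = 2·42 + 3·55 + 2·88 + 4·35 + 3·19 + 1·43 = 84 + 165 + 176 + 140 + 57 + 43 = 665; overall_B = 665/15 = 44.3333.
Difference = 37.8000 − 44.3333 = -6.5333 ≈ -6.5.

-6.5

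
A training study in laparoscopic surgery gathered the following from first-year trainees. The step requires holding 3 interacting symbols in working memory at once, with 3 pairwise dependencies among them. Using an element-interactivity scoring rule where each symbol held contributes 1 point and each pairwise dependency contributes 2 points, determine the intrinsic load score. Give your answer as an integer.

Element contribution: 3 × 1 = 3.
Interaction contribution: 3 × 2 = 6.
Intrinsic load = 3 + 6 = 9.

9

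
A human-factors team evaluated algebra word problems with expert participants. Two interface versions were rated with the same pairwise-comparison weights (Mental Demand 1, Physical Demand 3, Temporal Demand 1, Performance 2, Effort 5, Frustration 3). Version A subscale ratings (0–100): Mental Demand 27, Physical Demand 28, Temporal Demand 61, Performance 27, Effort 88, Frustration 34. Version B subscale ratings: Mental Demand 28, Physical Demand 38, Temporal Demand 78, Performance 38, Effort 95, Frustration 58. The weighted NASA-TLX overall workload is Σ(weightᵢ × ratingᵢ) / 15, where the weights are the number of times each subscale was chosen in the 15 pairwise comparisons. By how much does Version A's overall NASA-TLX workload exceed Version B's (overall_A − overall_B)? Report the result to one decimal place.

Version A weighted sum = 1·27 + 3·28 + 1·61 + 2·27 + 5·88 + 3·34 = 27 + 84 + 61 + 54 + 440 + 102 = 768; overall_A = 768/15 = 51.2000.
Version B weighted sum = 1·28 + 3·38 + 1·78 + 2·38 + 5·95 + 3·58 = 28 + 114 + 78 + 76 + 475 + 174 = 945; overall_B = 945/15 = 63.0000.
Difference = 51.2000 − 63.0000 = -11.8000 ≈ -11.8.

-11.8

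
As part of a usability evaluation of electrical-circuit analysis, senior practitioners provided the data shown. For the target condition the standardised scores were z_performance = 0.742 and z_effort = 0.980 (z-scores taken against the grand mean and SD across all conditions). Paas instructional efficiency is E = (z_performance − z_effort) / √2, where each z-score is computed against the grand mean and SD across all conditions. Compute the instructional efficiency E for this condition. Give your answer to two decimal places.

-0.17

z_P − z_E = 0.742 − 0.980 = -0.2380.
E = -0.2380 / √2 = -0.2380 / 1.41421 = -0.1683 ≈ -0.17.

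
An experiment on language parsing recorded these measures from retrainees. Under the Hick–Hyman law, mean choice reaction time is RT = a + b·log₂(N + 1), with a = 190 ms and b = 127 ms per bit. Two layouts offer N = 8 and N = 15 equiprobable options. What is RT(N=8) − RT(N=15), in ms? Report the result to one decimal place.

-105.4

RT(8) = 190 + 127·log₂(9) = 190 + 127·3.1699 = 592.5773 ms.
RT(15) = 190 + 127·log₂(16) = 190 + 127·4.0000 = 698.0000 ms.
Difference = 592.5773 − 698.0000 = -105.4227 ≈ -105.4 ms.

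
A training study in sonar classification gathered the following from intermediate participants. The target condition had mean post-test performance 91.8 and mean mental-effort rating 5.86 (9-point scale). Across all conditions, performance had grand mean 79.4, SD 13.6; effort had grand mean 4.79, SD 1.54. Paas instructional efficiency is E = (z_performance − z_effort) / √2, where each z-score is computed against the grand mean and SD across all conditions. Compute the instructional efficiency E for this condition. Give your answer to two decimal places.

0.15

z_performance = (91.8 − 79.4) / 13.6 = 12.4000 / 13.6 = 0.9118.
z_effort = (5.86 − 4.79) / 1.54 = 1.0700 / 1.54 = 0.6948.
z_P − z_E = 0.9118 − 0.6948 = 0.2170.
E = 0.2170 / √2 = 0.2170 / 1.41421 = 0.1534 ≈ 0.15.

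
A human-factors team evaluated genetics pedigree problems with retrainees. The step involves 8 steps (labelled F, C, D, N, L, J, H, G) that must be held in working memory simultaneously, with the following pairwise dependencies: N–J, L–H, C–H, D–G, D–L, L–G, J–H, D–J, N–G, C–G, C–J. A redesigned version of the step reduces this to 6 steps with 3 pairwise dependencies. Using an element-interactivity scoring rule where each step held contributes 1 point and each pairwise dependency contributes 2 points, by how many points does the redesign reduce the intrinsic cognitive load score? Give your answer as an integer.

Original: 8 × 1 + 11 × 2 = 8 + 22 = 30.
Redesigned: 6 × 1 + 3 × 2 = 6 + 6 = 12.
Reduction = 30 − 12 = 18.

18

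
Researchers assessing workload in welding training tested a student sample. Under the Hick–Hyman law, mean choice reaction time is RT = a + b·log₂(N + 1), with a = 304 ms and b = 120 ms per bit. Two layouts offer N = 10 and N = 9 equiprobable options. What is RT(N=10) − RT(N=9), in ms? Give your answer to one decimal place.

16.5

RT(10) = 304 + 120·log₂(11) = 304 + 120·3.4594 = 719.1280 ms.
RT(9) = 304 + 120·log₂(10) = 304 + 120·3.3219 = 702.6280 ms.
Difference = 719.1280 − 702.6280 = 16.5000 ≈ 16.5 ms.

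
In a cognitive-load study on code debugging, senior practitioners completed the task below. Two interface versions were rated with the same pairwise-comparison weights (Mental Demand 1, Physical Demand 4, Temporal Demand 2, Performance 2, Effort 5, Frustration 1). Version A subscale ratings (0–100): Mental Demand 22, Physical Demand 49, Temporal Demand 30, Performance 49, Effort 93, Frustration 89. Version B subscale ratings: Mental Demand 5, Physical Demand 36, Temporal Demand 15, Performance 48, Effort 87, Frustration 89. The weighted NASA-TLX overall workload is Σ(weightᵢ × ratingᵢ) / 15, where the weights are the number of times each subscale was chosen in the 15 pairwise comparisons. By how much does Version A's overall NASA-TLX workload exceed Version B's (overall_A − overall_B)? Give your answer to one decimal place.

8.7

Version A weighted sum = 1·22 + 4·49 + 2·30 + 2·49 + 5·93 + 1·89 = 22 + 196 + 60 + 98 + 465 + 89 = 930; overall_A = 930/15 = 62.0000.
Version B weighted sum = 1·5 + 4·36 + 2·15 + 2·48 + 5·87 + 1·89 = 5 + 144 + 30 + 96 + 435 + 89 = 799; overall_B = 799/15 = 53.2667.
Difference = 62.0000 − 53.2667 = 8.7333 ≈ 8.7.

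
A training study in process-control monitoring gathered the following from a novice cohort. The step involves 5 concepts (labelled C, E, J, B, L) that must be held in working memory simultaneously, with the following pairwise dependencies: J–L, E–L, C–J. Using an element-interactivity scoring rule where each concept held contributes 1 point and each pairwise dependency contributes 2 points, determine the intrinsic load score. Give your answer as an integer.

11

Count of concepts held simultaneously: 5.
Count of pairwise dependencies listed: 3.
Element contribution: 5 × 1 = 5.
Interaction contribution: 3 × 2 = 6.
Intrinsic load = 5 + 6 = 11.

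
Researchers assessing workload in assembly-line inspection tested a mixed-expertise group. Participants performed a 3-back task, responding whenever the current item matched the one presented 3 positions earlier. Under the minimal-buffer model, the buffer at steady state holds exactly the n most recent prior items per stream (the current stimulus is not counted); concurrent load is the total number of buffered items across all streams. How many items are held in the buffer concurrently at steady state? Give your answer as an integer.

The buffer holds the 3 most recent prior items.
Steady-state concurrent load = 3 items.

3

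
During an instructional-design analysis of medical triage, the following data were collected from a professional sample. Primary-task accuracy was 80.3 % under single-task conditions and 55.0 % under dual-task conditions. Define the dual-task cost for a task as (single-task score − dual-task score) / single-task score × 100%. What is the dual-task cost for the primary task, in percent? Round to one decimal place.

Cost = (80.3 − 55.0) / 80.3 × 100%
     = 25.3000 / 80.3 × 100% = 31.5068%.
≈ 31.5%.

31.5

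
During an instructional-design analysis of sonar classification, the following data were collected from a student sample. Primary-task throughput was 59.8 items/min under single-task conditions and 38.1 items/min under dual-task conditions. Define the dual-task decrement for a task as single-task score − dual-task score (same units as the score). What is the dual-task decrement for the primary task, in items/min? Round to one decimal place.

21.7

Decrement = 59.8 − 38.1 = 21.7000 items/min ≈ 21.7 items/min.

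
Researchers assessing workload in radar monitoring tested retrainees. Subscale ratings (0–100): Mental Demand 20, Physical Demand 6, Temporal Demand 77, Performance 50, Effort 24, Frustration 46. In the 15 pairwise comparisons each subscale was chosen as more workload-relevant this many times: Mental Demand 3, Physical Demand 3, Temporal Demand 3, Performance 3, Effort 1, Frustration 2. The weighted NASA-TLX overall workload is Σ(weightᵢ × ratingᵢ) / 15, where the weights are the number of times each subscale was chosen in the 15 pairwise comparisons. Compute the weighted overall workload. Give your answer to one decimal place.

38.3

The tallies are the weights (they sum to 15).
Weighted sum = 3·20 + 3·6 + 3·77 + 3·50 + 1·24 + 2·46
            = 60 + 18 + 231 + 150 + 24 + 92 = 575.
Overall workload = 575 / 15 = 38.3333 ≈ 38.3.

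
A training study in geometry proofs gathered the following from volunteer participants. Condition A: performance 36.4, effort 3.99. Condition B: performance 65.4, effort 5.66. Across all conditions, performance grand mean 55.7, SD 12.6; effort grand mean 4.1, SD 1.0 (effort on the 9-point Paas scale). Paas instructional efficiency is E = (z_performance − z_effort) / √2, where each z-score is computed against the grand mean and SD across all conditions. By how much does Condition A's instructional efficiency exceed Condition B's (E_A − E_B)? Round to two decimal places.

-0.45

Condition A: z_P = (36.4 − 55.7)/12.6 = -1.5317; z_E = (3.99 − 4.1)/1.0 = -0.1100; E_A = (-1.5317 − (-0.1100))/√2 = -1.0053.
Condition B: z_P = (65.4 − 55.7)/12.6 = 0.7698; z_E = (5.66 − 4.1)/1.0 = 1.5600; E_B = (0.7698 − 1.5600)/√2 = -0.5588.
E_A − E_B = -1.0053 − (-0.5588) = -0.4465 ≈ -0.45.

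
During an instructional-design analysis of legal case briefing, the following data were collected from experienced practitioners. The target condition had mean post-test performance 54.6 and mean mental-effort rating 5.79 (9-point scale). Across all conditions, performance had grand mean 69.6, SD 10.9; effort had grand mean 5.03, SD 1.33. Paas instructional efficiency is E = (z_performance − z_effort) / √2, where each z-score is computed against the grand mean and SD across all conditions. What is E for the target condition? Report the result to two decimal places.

-1.38

z_performance = (54.6 − 69.6) / 10.9 = -15.0000 / 10.9 = -1.3761.
z_effort = (5.79 − 5.03) / 1.33 = 0.7600 / 1.33 = 0.5714.
z_P − z_E = -1.3761 − 0.5714 = -1.9475.
E = -1.9475 / √2 = -1.9475 / 1.41421 = -1.3771 ≈ -1.38.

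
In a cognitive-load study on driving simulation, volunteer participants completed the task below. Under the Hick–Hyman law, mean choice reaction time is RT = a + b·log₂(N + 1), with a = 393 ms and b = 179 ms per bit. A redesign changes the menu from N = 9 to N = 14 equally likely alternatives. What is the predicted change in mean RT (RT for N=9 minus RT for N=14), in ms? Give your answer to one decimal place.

RT(9) = 393 + 179·log₂(10) = 393 + 179·3.3219 = 987.6201 ms.
RT(14) = 393 + 179·log₂(15) = 393 + 179·3.9069 = 1092.3351 ms.
Difference = 987.6201 − 1092.3351 = -104.7150 ≈ -104.7 ms.

-104.7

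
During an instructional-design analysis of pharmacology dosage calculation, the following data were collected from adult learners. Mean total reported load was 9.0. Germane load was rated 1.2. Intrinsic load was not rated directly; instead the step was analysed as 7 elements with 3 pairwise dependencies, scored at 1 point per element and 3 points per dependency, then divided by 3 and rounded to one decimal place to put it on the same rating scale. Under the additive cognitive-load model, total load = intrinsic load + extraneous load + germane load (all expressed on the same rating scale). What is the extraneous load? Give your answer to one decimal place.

Intrinsic (element-interactivity): (7 × 1 + 3 × 3) / 3 = 16 / 3 = 5.3333 → 5.3.
extraneous load = total − intrinsic − germane
             = 9.0 − 5.3 − 1.2 = 2.5.

2.5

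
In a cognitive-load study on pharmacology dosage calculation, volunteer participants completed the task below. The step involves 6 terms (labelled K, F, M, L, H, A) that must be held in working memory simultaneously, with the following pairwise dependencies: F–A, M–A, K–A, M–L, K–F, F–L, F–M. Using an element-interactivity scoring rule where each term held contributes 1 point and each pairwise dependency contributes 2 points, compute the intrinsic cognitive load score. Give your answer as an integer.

Count of terms held simultaneously: 6.
Count of pairwise dependencies listed: 7.
Element contribution: 6 × 1 = 6.
Interaction contribution: 7 × 2 = 14.
Intrinsic load = 6 + 14 = 20.

20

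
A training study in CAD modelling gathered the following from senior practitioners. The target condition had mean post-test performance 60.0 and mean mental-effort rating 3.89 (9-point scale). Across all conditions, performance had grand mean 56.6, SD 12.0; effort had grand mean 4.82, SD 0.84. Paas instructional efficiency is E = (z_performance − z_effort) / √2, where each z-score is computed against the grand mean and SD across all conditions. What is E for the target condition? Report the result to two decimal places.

0.98

z_performance = (60.0 − 56.6) / 12.0 = 3.4000 / 12.0 = 0.2833.
z_effort = (3.89 − 4.82) / 0.84 = -0.9300 / 0.84 = -1.1071.
z_P − z_E = 0.2833 − (-1.1071) = 1.3904.
E = 1.3904 / √2 = 1.3904 / 1.41421 = 0.9832 ≈ 0.98.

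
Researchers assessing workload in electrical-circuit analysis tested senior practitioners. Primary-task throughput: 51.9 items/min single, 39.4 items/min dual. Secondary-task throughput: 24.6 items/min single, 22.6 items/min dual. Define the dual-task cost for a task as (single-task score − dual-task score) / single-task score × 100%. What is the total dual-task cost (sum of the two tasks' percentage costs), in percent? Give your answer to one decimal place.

32.2

Primary cost = (51.9 − 39.4) / 51.9 × 100% = 24.0848%.
Secondary cost = (24.6 − 22.6) / 24.6 × 100% = 8.1301%.
Total = 24.0848% + 8.1301% = 32.2149% ≈ 32.2%.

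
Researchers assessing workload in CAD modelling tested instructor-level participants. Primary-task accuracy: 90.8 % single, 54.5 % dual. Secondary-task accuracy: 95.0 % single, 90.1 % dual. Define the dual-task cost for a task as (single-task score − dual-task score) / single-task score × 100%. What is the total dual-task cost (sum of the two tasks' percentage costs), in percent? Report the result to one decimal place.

45.1

Primary cost = (90.8 − 54.5) / 90.8 × 100% = 39.9780%.
Secondary cost = (95.0 − 90.1) / 95.0 × 100% = 5.1579%.
Total = 39.9780% + 5.1579% = 45.1359% ≈ 45.1%.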